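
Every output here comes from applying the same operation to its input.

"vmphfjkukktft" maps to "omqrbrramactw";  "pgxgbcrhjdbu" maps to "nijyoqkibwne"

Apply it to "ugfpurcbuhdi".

In each case the input is transformed by: shift every letter 7 places forward in the alphabet (wrapping around), then move the first 3 characters to the end (rotate left by 3).
For "ugfpurcbuhdi", step one produces "bnmwbyjibokp"; step two turns that into "wbyjibokpbnm".

wbyjibokpbnm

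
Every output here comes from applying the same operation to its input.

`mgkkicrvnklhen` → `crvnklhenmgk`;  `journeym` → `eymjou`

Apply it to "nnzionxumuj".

nxumujnnz

In each case the input is transformed by: move the first 3 characters to the end (rotate left by 3), then delete the first 2 characters.
"nnzionxumuj" → "ionxumujnnz" → "nxumujnnz".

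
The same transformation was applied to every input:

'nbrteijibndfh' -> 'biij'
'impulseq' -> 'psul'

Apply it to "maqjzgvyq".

vjgz

What's happening: take characters alternately from the front and the back (1st, last, 2nd, 2nd-last, ...), then keep only the last 4 characters.
Working it through for "maqjzgvyq": intermediate "mqayqvjgz", final "vjgz".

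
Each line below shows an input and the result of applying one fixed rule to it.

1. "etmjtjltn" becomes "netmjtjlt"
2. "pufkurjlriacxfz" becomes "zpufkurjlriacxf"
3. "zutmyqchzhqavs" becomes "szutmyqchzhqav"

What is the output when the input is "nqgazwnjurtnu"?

The transformation: move the last character to the front.
So "nqgazwnjurtnu" becomes "unqgazwnjurtn".

unqgazwnjurtn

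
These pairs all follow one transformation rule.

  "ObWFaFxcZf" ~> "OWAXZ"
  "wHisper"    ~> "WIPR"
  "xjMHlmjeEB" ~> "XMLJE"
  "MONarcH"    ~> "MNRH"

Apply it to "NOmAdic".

NMDC

Rule — keep every other character starting from the first (positions 1st, 3rd, 5th, ...), then convert every letter to uppercase.
Applying both steps to "NOmAdic": "Nmdc", then "NMDC".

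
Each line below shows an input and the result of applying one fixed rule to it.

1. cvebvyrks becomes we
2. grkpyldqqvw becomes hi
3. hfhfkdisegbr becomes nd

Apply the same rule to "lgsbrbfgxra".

Rule — shift every letter 12 places forward in the alphabet (wrapping around), then keep only the last 2 characters.
Applying both steps to "lgsbrbfgxra": "xsendnrsjdm", then "dm".
(Check on "hfhfkdisegbr": → "trtrwpueqsnd" → "nd" ✓)

dm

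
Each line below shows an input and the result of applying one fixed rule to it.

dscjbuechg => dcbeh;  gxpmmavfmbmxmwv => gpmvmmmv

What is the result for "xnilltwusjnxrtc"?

Looking at the pairs, the operation is to keep every other character starting from the first (positions 1st, 3rd, 5th, ...).
On "xnilltwusjnxrtc" that produces "xilwsnrc".

xilwsnrc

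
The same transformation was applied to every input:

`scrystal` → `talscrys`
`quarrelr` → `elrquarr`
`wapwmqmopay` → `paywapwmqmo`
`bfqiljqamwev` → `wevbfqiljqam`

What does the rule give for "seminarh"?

arhsemin

The pattern: move the last 3 characters to the front (rotate right by 3).
"seminarh" → "arhsemin".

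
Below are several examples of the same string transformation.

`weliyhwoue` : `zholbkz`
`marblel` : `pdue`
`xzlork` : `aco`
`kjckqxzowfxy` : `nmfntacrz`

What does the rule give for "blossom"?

Each output is the input with this applied: shift every letter 3 places forward in the alphabet (wrapping around), then delete the last 3 characters.
"blossom" → "eorvvrp" → "eorv".

eorv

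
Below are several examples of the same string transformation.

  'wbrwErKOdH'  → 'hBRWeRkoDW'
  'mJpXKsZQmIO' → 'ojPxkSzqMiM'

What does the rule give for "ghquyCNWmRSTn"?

NHQUYcnwMrstG

Each output is the input with this applied: flip the case of every letter, then swap the first and last characters.
Working it through for "ghquyCNWmRSTn": intermediate "GHQUYcnwMrstN", final "NHQUYcnwMrstG".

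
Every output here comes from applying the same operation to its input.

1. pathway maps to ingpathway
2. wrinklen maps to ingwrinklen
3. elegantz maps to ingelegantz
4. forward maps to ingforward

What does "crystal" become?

The rule is to prepend "ing".
Applying that to "crystal" gives "ingcrystal".

ingcrystal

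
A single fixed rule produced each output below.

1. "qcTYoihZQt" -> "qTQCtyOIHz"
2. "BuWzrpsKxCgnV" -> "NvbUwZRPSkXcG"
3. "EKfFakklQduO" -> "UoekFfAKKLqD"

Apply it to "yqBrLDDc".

Each output is the input with this applied: move the last 2 characters to the front (rotate right by 2), then flip the case of every letter.
Applying that to "yqBrLDDc" gives "dCYQbRld".
(Check on "qcTYoihZQt": → "QtqcTYoihZ" → "qTQCtyOIHz" ✓)

dCYQbRld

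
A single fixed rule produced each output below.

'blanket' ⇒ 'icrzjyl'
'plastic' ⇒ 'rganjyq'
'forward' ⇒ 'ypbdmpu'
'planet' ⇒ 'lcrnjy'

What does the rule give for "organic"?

Looking at the pairs, the operation is to move the last 3 characters to the front (rotate right by 3), then shift every letter 2 places backward in the alphabet (wrapping around).
Starting from "organic": after the first operation, "nicorga"; after the second, "lgampey".

lgampey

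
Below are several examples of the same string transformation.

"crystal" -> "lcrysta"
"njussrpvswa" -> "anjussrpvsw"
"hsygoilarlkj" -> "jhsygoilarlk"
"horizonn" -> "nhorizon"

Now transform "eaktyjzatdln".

The pattern: move the last character to the front.
"eaktyjzatdln" → "neaktyjzatdl".

neaktyjzatdl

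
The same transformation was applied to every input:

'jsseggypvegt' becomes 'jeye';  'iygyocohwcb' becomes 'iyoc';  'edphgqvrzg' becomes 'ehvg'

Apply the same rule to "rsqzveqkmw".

rzqw

In each case the input is transformed by: keep one character in every 3, starting at position 1 (positions 1st, 4th, 7th, ...).
Applying that to "rsqzveqkmw" gives "rzqw".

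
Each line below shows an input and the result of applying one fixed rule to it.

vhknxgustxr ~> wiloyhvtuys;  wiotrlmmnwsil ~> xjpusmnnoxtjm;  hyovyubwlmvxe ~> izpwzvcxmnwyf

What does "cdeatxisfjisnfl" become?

The pattern: shift every letter 1 place forward in the alphabet (wrapping around).
For "cdeatxisfjisnfl" the result is "defbuyjtgkjtogm".

defbuyjtgkjtogm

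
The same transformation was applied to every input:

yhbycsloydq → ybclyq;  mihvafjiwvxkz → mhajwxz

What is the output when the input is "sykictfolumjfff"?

skcflmff

In each case the input is transformed by: keep every other character starting from the first (positions 1st, 3rd, 5th, ...).
Applying that to "sykictfolumjfff" gives "skcflmff".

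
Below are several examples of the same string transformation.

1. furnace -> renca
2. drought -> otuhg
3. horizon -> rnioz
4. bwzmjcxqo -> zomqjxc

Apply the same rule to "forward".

rdwra

The rule is to delete the first 2 characters, then take characters alternately from the front and the back (1st, last, 2nd, 2nd-last, ...).
Starting from "forward": after the first operation, "rward"; after the second, "rdwra".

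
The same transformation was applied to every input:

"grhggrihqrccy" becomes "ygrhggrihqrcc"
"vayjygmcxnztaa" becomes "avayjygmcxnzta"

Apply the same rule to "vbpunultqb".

bvbpunultq

The transformation: move the last character to the front.
For "vbpunultqb" the result is "bvbpunultq".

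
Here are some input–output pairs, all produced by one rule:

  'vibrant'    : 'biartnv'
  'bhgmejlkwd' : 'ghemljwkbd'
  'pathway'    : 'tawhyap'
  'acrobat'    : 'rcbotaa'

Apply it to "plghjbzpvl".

The transformation: move the first character to the end, then swap each adjacent pair of characters (1↔2, 3↔4, ...).
Applying both steps to "plghjbzpvl": "lghjbzpvlp", then "gljhzbvppl".

gljhzbvppl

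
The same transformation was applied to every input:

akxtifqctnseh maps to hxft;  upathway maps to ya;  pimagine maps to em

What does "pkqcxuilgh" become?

hqu

The transformation: move the last 3 characters to the front (rotate right by 3), then keep one character in every 3, starting at position 3 (positions 3rd, 6th, 9th, ...).
"pkqcxuilgh" → "lghpkqcxui" → "hqu".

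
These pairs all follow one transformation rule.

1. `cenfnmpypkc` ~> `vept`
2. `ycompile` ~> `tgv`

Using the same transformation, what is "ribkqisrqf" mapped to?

The transformation: shift every letter 9 places backward in the alphabet (wrapping around), then keep one character in every 3, starting at position 2 (positions 2nd, 5th, 8th, ...).
For "ribkqisrqf", step one produces "izsbhzjihw"; step two turns that into "zhi".

zhi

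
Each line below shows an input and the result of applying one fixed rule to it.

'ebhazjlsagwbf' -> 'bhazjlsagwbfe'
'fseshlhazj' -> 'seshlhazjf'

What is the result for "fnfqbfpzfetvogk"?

The pattern: move the first character to the end.
For "fnfqbfpzfetvogk" the result is "nfqbfpzfetvogkf".

nfqbfpzfetvogkf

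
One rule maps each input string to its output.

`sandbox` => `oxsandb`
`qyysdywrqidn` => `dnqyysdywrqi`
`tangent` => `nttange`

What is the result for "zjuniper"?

erzjunip

Rule — move the last 2 characters to the front (rotate right by 2).
So "zjuniper" becomes "erzjunip".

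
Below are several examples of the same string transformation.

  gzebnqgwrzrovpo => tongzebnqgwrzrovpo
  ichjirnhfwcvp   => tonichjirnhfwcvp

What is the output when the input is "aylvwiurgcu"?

What's happening: prepend "ton".
For "aylvwiurgcu" the result is "tonaylvwiurgcu".

tonaylvwiurgcu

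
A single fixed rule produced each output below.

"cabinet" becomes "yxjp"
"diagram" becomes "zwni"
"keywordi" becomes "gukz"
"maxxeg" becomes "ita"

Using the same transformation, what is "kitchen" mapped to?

In each case the input is transformed by: shift every letter 4 places backward in the alphabet (wrapping around), then keep every other character starting from the first (positions 1st, 3rd, 5th, ...).
On "kitchen": the first step gives "gepydaj", and the second then gives "gpdj".

gpdj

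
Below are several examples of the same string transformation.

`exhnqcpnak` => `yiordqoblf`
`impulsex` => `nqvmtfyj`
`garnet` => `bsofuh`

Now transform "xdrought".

espvhiuy

In each case the input is transformed by: shift every letter 1 place forward in the alphabet (wrapping around), then move the first character to the end.
Working it through for "xdrought": intermediate "yespvhiu", final "espvhiuy".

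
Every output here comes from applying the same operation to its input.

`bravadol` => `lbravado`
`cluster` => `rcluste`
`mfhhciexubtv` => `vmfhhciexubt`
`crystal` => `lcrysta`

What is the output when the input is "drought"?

tdrough

Looking at the pairs, the operation is to move the last character to the front.
For "drought" the result is "tdrough".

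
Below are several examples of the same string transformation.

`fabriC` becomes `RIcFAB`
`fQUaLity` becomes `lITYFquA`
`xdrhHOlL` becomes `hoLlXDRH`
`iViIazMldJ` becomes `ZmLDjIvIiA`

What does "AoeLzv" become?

lZVaOE

Rule — flip the case of every letter, then swap the front and back halves of the string.
For "AoeLzv", step one produces "aOElZV"; step two turns that into "lZVaOE".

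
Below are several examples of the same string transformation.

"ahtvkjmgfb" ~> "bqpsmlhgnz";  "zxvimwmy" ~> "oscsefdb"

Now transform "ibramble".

Rule — move the first 3 characters to the end (rotate left by 3), then shift every letter 6 places forward in the alphabet (wrapping around).
"ibramble" → "ambleibr" → "gshrkohx".

gshrkohx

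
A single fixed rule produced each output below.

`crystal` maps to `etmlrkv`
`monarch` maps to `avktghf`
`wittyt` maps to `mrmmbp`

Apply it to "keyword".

wkhprxd

In each case the input is transformed by: shift every letter 7 places backward in the alphabet (wrapping around), then reverse the string.
Working it through for "keyword": intermediate "dxrphkw", final "wkhprxd".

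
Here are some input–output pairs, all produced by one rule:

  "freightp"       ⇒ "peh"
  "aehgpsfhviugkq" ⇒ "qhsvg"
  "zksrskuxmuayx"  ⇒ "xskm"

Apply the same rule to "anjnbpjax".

xjp

The pattern: move the last 2 characters to the front (rotate right by 2), then keep one character in every 3, starting at position 2 (positions 2nd, 5th, 8th, ...).
"anjnbpjax" → "axanjnbpj" → "xjp".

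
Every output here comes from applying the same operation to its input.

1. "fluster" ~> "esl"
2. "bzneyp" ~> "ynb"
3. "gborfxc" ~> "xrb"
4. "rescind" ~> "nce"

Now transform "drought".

hur

The transformation: reverse the string, then keep every other character starting from the second (positions 2nd, 4th, 6th, ...).
"drought" → "thguord" → "hur".
(Check on "rescind": → "dnicser" → "nce" ✓)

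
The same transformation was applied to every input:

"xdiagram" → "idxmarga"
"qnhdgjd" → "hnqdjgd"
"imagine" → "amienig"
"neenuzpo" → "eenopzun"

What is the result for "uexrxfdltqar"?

The rule is to reverse the string, then move the last 3 characters to the front (rotate right by 3).
On "uexrxfdltqar": the first step gives "raqtldfxrxeu", and the second then gives "xeuraqtldfxr".

xeuraqtldfxr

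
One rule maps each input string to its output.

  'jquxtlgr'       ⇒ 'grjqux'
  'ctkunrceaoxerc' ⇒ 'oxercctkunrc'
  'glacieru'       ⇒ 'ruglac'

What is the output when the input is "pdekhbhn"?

hnpdek

What's happening: swap the front and back halves of the string, then delete the first 2 characters.
Doing the same to "pdekhbhn": "hnpdek".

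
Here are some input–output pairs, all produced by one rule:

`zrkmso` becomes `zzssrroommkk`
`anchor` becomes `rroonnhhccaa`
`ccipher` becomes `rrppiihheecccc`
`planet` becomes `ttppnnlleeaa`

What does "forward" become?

Rule — sort the characters into reverse alphabetical order, then double every character.
Working it through for "forward": intermediate "wrrofda", final "wwrrrrooffddaa".

wwrrrrooffddaa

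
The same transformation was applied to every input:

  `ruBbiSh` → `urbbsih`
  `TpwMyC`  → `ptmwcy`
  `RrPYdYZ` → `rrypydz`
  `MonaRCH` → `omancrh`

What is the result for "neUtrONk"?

entuorkn

The pattern: swap each adjacent pair of characters (1↔2, 3↔4, ...), then convert every letter to lowercase.
For "neUtrONk" the result is "entuorkn".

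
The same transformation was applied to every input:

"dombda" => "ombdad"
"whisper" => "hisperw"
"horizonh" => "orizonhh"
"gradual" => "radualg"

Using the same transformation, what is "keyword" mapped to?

eywordk

Rule — move the first character to the end.
Applying that to "keyword" gives "eywordk".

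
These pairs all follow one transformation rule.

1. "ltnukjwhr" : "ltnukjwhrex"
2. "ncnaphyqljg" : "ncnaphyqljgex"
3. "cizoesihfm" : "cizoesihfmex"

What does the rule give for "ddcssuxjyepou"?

ddcssuxjyepouex

In each case the input is transformed by: append "ex".
For "ddcssuxjyepou" the result is "ddcssuxjyepouex".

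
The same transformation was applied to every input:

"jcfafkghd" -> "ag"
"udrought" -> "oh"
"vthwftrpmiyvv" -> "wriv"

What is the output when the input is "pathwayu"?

What's happening: delete the first character, then keep one character in every 3, starting at position 3 (positions 3rd, 6th, 9th, ...).
For "pathwayu", step one produces "athwayu"; step two turns that into "hy".

hy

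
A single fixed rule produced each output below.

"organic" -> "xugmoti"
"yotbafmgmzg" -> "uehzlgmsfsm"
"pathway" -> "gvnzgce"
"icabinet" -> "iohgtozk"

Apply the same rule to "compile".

uivsrok

Looking at the pairs, the operation is to swap each adjacent pair of characters (1↔2, 3↔4, ...), then shift every letter 6 places forward in the alphabet (wrapping around).
"compile" → "ocpmlie" → "uivsrok".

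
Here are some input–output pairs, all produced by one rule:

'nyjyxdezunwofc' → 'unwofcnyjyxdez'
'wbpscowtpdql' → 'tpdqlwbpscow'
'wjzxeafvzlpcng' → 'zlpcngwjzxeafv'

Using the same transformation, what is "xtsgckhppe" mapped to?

hppextsgck

The pattern: swap the front and back halves of the string, then move the first character to the end.
Applying that to "xtsgckhppe" gives "hppextsgck".
(Check on "wjzxeafvzlpcng": → "vzlpcngwjzxeaf" → "zlpcngwjzxeafv" ✓)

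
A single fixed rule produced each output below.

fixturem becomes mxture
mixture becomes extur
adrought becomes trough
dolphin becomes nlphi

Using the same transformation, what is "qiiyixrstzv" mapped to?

The transformation: delete the first 2 characters, then move the last character to the front.
Working it through for "qiiyixrstzv": intermediate "iyixrstzv", final "viyixrstz".

viyixrstz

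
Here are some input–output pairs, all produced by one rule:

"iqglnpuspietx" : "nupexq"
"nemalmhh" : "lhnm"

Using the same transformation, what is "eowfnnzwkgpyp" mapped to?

Rule — move the first 3 characters to the end (rotate left by 3), then keep every other character starting from the second (positions 2nd, 4th, 6th, ...).
"eowfnnzwkgpyp" → "nzkppo".
(Check on "iqglnpuspietx": → "lnpuspietxiqg" → "nupexq" ✓)

nzkppo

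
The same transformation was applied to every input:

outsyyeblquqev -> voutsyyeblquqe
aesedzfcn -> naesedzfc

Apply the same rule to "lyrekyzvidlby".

In each case the input is transformed by: move the last character to the front.
"lyrekyzvidlby" → "ylyrekyzvidlb".

ylyrekyzvidlb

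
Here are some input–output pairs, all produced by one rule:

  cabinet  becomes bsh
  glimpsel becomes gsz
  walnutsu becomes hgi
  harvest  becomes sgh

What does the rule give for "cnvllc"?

What's happening: shift every letter 12 places backward in the alphabet (wrapping around), then keep only the last 3 characters.
Doing the same to "cnvllc": "zzq".

zzq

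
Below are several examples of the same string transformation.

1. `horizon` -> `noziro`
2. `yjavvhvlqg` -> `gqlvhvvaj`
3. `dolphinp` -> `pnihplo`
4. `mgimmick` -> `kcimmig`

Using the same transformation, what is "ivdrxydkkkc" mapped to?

ckkkdyxrdv

Rule — delete the first character, then reverse the string.
Working it through for "ivdrxydkkkc": intermediate "vdrxydkkkc", final "ckkkdyxrdv".
(Check on "mgimmick": → "gimmick" → "kcimmig" ✓)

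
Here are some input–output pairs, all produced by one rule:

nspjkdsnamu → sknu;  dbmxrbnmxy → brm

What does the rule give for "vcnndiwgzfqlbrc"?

What's happening: keep one character in every 3, starting at position 2 (positions 2nd, 5th, 8th, ...).
So "vcnndiwgzfqlbrc" becomes "cdgqr".

cdgqr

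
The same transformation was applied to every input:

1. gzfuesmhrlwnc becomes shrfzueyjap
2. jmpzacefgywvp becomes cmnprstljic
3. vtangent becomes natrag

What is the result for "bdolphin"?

The rule is to delete the first 2 characters, then shift every letter 13 places forward in the alphabet (wrapping around) — i.e. ROT13.
Starting from "bdolphin": after the first operation, "olphin"; after the second, "bycuva".

bycuva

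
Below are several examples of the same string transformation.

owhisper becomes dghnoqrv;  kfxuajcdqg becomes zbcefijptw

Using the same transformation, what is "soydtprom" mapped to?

clnnoqrsx

What's happening: sort the characters into alphabetical order, then shift every letter 1 place backward in the alphabet (wrapping around).
Starting from "soydtprom": after the first operation, "dmooprsty"; after the second, "clnnoqrsx".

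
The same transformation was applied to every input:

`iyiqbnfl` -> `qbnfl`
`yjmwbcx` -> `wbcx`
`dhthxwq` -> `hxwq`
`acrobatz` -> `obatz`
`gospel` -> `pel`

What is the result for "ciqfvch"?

Each output is the input with this applied: delete the first 3 characters.
"ciqfvch" → "fvch".

fvch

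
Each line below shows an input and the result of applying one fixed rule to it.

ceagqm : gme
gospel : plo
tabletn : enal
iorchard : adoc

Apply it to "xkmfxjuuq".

uqkfj

Looking at the pairs, the operation is to move the last 3 characters to the front (rotate right by 3), then keep every other character starting from the first (positions 1st, 3rd, 5th, ...).
"xkmfxjuuq" → "uuqxkmfxj" → "uqkfj".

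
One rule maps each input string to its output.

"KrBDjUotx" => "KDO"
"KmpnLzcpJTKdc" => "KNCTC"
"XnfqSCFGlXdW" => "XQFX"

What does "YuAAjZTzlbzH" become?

Looking at the pairs, the operation is to keep one character in every 3, starting at position 1 (positions 1st, 4th, 7th, ...), then convert every letter to uppercase.
Applying both steps to "YuAAjZTzlbzH": "YATb", then "YATB".
(Check on "KmpnLzcpJTKdc": → "KncTc" → "KNCTC" ✓)

YATB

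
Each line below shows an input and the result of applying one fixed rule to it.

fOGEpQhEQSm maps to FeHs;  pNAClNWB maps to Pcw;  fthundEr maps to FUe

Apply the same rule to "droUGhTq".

Each output is the input with this applied: keep one character in every 3, starting at position 1 (positions 1st, 4th, 7th, ...), then flip the case of every letter.
Working it through for "droUGhTq": intermediate "dUT", final "Dut".

Dut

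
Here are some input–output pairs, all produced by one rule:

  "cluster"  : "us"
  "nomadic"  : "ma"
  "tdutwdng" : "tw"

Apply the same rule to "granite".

Rule — delete the last 3 characters, then keep only the last 2 characters.
Starting from "granite": after the first operation, "gran"; after the second, "an".
(Check on "cluster": → "clus" → "us" ✓)

an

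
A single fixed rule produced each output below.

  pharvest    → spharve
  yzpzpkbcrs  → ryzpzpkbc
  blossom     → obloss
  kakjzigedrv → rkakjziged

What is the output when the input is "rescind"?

nresci

The pattern: delete the last character, then move the last character to the front.
Starting from "rescind": after the first operation, "rescin"; after the second, "nresci".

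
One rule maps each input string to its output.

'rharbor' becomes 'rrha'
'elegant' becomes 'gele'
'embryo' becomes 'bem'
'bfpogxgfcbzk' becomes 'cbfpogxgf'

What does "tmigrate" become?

rtmig

What's happening: delete the last 3 characters, then move the last character to the front.
On "tmigrate" that produces "rtmig".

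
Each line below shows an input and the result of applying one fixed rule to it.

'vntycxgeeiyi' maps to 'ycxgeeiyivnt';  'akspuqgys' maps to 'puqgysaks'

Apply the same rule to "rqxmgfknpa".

mgfknparqx

Looking at the pairs, the operation is to move the first 3 characters to the end (rotate left by 3).
On "rqxmgfknpa" that produces "mgfknparqx".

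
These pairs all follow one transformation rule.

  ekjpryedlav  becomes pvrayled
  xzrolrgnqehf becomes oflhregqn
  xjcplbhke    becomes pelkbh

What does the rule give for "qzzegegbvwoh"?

In each case the input is transformed by: delete the first 3 characters, then take characters alternately from the front and the back (1st, last, 2nd, 2nd-last, ...).
Applying both steps to "qzzegegbvwoh": "egegbvwoh", then "ehgoewgvb".

ehgoewgvb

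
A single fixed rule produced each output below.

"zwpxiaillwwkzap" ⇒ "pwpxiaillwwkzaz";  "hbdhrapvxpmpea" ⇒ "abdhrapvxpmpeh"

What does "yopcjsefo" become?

oopcjsefy

The rule is to swap the first and last characters.
"yopcjsefo" → "oopcjsefy".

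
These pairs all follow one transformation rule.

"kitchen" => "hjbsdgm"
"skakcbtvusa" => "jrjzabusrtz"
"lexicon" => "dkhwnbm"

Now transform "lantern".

zksmqdm

The pattern: shift every letter 1 place backward in the alphabet (wrapping around), then swap each adjacent pair of characters (1↔2, 3↔4, ...).
Applying both steps to "lantern": "kzmsdqm", then "zksmqdm".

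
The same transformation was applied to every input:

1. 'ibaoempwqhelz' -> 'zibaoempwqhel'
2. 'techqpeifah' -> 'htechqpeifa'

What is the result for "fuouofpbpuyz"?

zfuouofpbpuy

The transformation: move the last character to the front.
On "fuouofpbpuyz" that produces "zfuouofpbpuy".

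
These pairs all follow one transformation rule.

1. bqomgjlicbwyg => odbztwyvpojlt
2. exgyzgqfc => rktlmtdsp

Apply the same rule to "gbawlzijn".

tonjymvwa

Each output is the input with this applied: shift every letter 13 places forward in the alphabet (wrapping around) — i.e. ROT13.
Doing the same to "gbawlzijn": "tonjymvwa".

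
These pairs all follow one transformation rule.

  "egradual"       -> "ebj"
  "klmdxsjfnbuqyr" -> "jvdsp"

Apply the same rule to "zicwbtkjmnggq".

gzhe

The rule is to shift every letter 2 places backward in the alphabet (wrapping around), then keep one character in every 3, starting at position 2 (positions 2nd, 5th, 8th, ...).
Starting from "zicwbtkjmnggq": after the first operation, "xgauzrihkleeo"; after the second, "gzhe".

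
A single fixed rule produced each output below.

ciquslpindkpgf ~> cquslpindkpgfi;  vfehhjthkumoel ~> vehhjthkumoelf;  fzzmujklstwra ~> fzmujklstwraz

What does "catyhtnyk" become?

The transformation: move the first character to the end, then swap the first and last characters.
For "catyhtnyk" the result is "ctyhtnyka".

ctyhtnyka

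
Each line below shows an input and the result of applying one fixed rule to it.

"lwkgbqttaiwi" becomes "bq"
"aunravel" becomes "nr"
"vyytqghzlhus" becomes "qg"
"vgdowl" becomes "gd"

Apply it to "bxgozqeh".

go

The transformation: swap the front and back halves of the string, then keep only the last 2 characters.
Working it through for "bxgozqeh": intermediate "zqehbxgo", final "go".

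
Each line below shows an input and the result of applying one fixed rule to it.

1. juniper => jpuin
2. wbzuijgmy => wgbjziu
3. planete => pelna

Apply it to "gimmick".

Looking at the pairs, the operation is to delete the last 2 characters, then take characters alternately from the front and the back (1st, last, 2nd, 2nd-last, ...).
Starting from "gimmick": after the first operation, "gimmi"; after the second, "giimm".

giimm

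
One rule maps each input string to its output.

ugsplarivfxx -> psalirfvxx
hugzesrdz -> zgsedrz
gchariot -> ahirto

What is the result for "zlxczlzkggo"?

cxlzkzggo

The rule is to swap each adjacent pair of characters (1↔2, 3↔4, ...), then delete the first 2 characters.
For "zlxczlzkggo" the result is "cxlzkzggo".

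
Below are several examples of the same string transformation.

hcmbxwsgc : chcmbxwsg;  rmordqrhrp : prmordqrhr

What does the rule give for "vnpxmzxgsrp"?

pvnpxmzxgsr

The rule is to move the last character to the front.
Doing the same to "vnpxmzxgsrp": "pvnpxmzxgsr".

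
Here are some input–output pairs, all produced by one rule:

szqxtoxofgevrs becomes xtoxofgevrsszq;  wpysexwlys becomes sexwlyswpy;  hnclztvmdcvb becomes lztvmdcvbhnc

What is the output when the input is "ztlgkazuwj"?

In each case the input is transformed by: move the first 3 characters to the end (rotate left by 3).
On "ztlgkazuwj" that produces "gkazuwjztl".

gkazuwjztl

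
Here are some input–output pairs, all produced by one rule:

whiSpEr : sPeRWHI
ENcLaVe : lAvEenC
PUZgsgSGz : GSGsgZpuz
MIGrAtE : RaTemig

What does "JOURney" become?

In each case the input is transformed by: move the first 3 characters to the end (rotate left by 3), then flip the case of every letter.
"JOURney" → "RneyJOU" → "rNEYjou".

rNEYjou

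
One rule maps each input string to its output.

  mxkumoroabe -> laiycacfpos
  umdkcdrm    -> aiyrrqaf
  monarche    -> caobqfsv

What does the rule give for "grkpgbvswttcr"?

fudypugjhkqhf

Each output is the input with this applied: shift every letter 12 places backward in the alphabet (wrapping around), then swap each adjacent pair of characters (1↔2, 3↔4, ...).
Starting from "grkpgbvswttcr": after the first operation, "ufydupjgkhhqf"; after the second, "fudypugjhkqhf".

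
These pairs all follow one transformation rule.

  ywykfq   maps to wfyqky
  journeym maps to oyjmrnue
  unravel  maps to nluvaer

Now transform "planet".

leptna

The transformation: swap each adjacent pair of characters (1↔2, 3↔4, ...), then take characters alternately from the front and the back (1st, last, 2nd, 2nd-last, ...).
For "planet" the result is "leptna".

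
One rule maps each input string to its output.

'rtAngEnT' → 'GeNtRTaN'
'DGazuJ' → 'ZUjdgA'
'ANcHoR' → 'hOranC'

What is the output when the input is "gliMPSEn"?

pseNGLIm

Looking at the pairs, the operation is to flip the case of every letter, then swap the front and back halves of the string.
Applying both steps to "gliMPSEn": "GLImpseN", then "pseNGLIm".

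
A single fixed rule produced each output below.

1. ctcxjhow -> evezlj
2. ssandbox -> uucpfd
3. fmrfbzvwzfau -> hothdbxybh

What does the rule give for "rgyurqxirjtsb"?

tiawtszktlv

Looking at the pairs, the operation is to delete the last 2 characters, then shift every letter 2 places forward in the alphabet (wrapping around).
Working it through for "rgyurqxirjtsb": intermediate "rgyurqxirjt", final "tiawtszktlv".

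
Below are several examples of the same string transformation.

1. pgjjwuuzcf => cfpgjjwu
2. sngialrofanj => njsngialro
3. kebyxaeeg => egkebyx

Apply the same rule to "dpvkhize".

What's happening: move the last 2 characters to the front (rotate right by 2), then delete the last 2 characters.
"dpvkhize" → "zedpvkhi" → "zedpvk".

zedpvk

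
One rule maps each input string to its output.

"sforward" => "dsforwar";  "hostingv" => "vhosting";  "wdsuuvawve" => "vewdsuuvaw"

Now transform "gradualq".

qgradual

Rule — swap the front and back halves of the string, then move the first 3 characters to the end (rotate left by 3).
Starting from "gradualq": after the first operation, "ualqgrad"; after the second, "qgradual".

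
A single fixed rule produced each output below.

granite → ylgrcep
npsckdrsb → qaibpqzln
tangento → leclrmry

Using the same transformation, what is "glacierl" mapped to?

Rule — shift every letter 2 places backward in the alphabet (wrapping around), then move the first 2 characters to the end (rotate left by 2).
Starting from "glacierl": after the first operation, "ejyagcpj"; after the second, "yagcpjej".
(Check on "tangento": → "ryleclrm" → "leclrmry" ✓)

yagcpjej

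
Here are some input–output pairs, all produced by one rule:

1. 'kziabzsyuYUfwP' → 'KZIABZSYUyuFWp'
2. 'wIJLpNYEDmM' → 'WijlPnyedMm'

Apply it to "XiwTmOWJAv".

Each output is the input with this applied: flip the case of every letter.
Applying that to "XiwTmOWJAv" gives "xIWtMowjaV".

xIWtMowjaV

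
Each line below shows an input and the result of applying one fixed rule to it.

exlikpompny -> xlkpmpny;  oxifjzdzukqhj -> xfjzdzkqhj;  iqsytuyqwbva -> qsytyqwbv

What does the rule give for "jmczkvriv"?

jmczkvrv

What's happening: remove every vowel.
"jmczkvriv" → "jmczkvrv".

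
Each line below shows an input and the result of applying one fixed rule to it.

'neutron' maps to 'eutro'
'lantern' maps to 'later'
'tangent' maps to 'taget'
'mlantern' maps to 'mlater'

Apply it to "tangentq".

The rule is to remove every "n".
Doing the same to "tangentq": "tagetq".

tagetq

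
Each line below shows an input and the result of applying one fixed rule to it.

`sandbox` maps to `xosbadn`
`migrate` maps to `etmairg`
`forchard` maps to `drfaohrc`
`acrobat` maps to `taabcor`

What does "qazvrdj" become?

Looking at the pairs, the operation is to move the last character to the front, then take characters alternately from the front and the back (1st, last, 2nd, 2nd-last, ...).
"qazvrdj" → "jqazvrd" → "jdqravz".

jdqravz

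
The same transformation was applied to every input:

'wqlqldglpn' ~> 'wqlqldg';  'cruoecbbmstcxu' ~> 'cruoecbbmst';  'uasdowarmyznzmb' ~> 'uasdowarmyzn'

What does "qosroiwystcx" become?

qosroiwys

The rule is to delete the last 3 characters.
For "qosroiwystcx" the result is "qosroiwys".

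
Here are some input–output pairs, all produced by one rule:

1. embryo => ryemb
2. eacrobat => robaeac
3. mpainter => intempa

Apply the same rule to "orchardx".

hardorc

Looking at the pairs, the operation is to delete the last character, then move the first 3 characters to the end (rotate left by 3).
For "orchardx", step one produces "orchard"; step two turns that into "hardorc".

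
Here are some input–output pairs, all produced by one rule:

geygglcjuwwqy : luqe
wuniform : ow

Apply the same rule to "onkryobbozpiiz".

Each output is the input with this applied: move the first 3 characters to the end (rotate left by 3), then keep one character in every 3, starting at position 3 (positions 3rd, 6th, 9th, ...).
"onkryobbozpiiz" → "ryobbozpiizonk" → "ooio".

ooio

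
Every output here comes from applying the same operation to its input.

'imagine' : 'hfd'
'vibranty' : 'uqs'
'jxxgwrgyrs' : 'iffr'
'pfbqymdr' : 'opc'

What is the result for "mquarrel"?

In each case the input is transformed by: keep one character in every 3, starting at position 1 (positions 1st, 4th, 7th, ...), then shift every letter 1 place backward in the alphabet (wrapping around).
Starting from "mquarrel": after the first operation, "mae"; after the second, "lzd".
(Check on "jxxgwrgyrs": → "jggs" → "iffr" ✓)

lzd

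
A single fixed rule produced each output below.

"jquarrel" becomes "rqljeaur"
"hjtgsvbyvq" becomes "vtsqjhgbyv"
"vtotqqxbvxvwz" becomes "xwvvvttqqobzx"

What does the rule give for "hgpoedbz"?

The pattern: sort the characters into reverse alphabetical order, then move the first 2 characters to the end (rotate left by 2).
For "hgpoedbz", step one produces "zpohgedb"; step two turns that into "ohgedbzp".
(Check on "hjtgsvbyvq": → "yvvtsqjhgb" → "vtsqjhgbyv" ✓)

ohgedbzp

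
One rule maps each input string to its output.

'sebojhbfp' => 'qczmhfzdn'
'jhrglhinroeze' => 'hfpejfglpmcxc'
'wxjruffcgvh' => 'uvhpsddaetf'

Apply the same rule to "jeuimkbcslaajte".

What's happening: shift every letter 2 places backward in the alphabet (wrapping around).
For "jeuimkbcslaajte" the result is "hcsgkizaqjyyhrc".

hcsgkizaqjyyhrc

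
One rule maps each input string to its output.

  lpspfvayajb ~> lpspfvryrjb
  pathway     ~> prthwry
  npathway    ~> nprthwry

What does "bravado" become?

brrvrdo

What's happening: replace every "a" with "r".
"bravado" → "brrvrdo".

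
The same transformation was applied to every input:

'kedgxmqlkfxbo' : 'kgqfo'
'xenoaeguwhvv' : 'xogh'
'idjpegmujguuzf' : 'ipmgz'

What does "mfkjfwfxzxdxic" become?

In each case the input is transformed by: keep one character in every 3, starting at position 1 (positions 1st, 4th, 7th, ...).
So "mfkjfwfxzxdxic" becomes "mjfxi".

mjfxi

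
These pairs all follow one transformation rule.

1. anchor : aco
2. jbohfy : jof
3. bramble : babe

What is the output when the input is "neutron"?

Rule — keep every other character starting from the first (positions 1st, 3rd, 5th, ...).
So "neutron" becomes "nurn".

nurn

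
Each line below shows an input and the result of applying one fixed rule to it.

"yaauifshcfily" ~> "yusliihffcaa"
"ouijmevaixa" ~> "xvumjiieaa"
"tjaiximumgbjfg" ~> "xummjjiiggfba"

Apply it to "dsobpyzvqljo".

The pattern: delete the first character, then sort the characters into reverse alphabetical order.
On "dsobpyzvqljo": the first step gives "sobpyzvqljo", and the second then gives "zyvsqpooljb".
(Check on "tjaiximumgbjfg": → "jaiximumgbjfg" → "xummjjiiggfba" ✓)

zyvsqpooljb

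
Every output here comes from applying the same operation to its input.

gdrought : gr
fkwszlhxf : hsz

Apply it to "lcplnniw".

ln

In each case the input is transformed by: sort the characters into alphabetical order, then keep one character in every 3, starting at position 3 (positions 3rd, 6th, 9th, ...).
Starting from "lcplnniw": after the first operation, "cillnnpw"; after the second, "ln".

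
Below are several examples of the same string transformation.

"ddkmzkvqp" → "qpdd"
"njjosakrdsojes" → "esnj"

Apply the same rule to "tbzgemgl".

gltb

Rule — move the last 2 characters to the front (rotate right by 2), then keep only the first 4 characters.
"tbzgemgl" → "gltbzgem" → "gltb".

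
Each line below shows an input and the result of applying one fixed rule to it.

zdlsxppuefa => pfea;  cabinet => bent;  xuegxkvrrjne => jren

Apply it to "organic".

ginc

The rule is to swap each adjacent pair of characters (1↔2, 3↔4, ...), then keep only the last 4 characters.
Doing the same to "organic": "ginc".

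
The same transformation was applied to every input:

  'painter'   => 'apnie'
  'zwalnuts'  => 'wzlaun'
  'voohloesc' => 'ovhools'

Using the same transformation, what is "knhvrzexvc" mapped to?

In each case the input is transformed by: swap each adjacent pair of characters (1↔2, 3↔4, ...), then delete the last 2 characters.
On "knhvrzexvc": the first step gives "nkvhzrxecv", and the second then gives "nkvhzrxe".

nkvhzrxe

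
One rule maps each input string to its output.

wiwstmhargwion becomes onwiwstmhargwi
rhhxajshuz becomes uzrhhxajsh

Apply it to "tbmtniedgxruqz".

qztbmtniedgxru

What's happening: move the last 2 characters to the front (rotate right by 2).
Applying that to "tbmtniedgxruqz" gives "qztbmtniedgxru".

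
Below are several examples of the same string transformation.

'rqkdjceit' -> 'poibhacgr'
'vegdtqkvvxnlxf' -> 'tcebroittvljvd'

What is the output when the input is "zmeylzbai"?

What's happening: shift every letter 2 places backward in the alphabet (wrapping around).
For "zmeylzbai" the result is "xkcwjxzyg".

xkcwjxzyg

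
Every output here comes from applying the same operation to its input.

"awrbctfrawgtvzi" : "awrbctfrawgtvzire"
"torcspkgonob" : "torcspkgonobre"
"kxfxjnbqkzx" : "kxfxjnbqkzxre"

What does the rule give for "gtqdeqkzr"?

gtqdeqkzrre

Looking at the pairs, the operation is to append "re".
Applying that to "gtqdeqkzr" gives "gtqdeqkzrre".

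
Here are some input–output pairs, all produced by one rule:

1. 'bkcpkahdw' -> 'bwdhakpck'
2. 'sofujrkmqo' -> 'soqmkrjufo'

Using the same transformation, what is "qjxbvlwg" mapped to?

In each case the input is transformed by: move the first character to the end, then reverse the string.
"qjxbvlwg" → "jxbvlwgq" → "qgwlvbxj".

qgwlvbxj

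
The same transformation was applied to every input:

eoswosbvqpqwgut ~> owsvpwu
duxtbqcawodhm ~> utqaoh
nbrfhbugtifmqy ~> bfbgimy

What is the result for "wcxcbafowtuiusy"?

Looking at the pairs, the operation is to keep every other character starting from the second (positions 2nd, 4th, 6th, ...).
So "wcxcbafowtuiusy" becomes "ccaotis".

ccaotis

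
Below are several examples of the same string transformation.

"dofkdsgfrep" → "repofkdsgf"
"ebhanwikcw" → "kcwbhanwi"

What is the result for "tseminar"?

Each output is the input with this applied: delete the first character, then move the last 3 characters to the front (rotate right by 3).
So "tseminar" becomes "narsemi".

narsemi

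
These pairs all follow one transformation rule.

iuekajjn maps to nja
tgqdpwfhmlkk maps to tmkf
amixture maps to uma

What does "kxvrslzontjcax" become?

The rule is to sort the characters into reverse alphabetical order, then keep one character in every 3, starting at position 2 (positions 2nd, 5th, 8th, ...).
So "kxvrslzontjcax" becomes "xtoka".

xtoka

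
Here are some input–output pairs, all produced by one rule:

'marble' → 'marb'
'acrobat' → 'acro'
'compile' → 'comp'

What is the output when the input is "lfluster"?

Each output is the input with this applied: keep only the first 4 characters.
Doing the same to "lfluster": "lflu".

lflu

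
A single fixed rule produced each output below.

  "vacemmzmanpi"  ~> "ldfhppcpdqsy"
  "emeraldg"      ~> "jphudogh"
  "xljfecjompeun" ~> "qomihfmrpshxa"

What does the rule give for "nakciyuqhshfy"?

The transformation: shift every letter 3 places forward in the alphabet (wrapping around), then swap the first and last characters.
Starting from "nakciyuqhshfy": after the first operation, "qdnflbxtkvkib"; after the second, "bdnflbxtkvkiq".

bdnflbxtkvkiq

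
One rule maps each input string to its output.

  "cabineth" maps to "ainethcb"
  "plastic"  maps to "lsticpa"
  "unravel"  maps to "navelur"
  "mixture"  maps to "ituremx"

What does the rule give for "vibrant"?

Looking at the pairs, the operation is to move the first 2 characters to the end (rotate left by 2), then swap the first and last characters.
"vibrant" → "brantvi" → "irantvb".

irantvb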